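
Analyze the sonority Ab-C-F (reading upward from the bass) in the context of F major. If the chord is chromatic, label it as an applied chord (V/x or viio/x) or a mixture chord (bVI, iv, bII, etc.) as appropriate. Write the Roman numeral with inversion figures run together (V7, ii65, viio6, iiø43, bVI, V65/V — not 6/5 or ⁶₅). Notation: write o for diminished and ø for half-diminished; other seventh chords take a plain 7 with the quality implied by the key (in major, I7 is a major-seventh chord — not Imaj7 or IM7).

i6

Stacked in thirds the chord is F-Ab-C: a minor triad on F.
F is the first degree of F major. This is the minor tonic, borrowed from the parallel minor.
With Ab in the bass the chord is in first inversion, so the figured bass is 6.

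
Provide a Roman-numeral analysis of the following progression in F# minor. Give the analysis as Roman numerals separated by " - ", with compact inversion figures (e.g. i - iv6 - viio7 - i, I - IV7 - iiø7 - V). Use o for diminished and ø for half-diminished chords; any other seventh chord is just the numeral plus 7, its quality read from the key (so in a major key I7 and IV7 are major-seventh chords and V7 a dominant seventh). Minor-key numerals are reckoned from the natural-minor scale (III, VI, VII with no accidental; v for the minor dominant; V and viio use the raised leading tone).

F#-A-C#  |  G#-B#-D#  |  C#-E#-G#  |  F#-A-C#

F#-A-C#: root F# is the tonic; minor triad there is i.
G#-B#-D# is the secondary dominant of V (major triad on G#): V/V.
C#-E#-G#: major triad on C# = scale degree 5 → V.
F#-A-C#: minor triad on F# = scale degree 1 → i.

i - V/V - V - i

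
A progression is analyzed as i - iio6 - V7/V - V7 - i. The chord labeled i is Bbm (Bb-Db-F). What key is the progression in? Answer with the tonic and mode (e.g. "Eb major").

Bb minor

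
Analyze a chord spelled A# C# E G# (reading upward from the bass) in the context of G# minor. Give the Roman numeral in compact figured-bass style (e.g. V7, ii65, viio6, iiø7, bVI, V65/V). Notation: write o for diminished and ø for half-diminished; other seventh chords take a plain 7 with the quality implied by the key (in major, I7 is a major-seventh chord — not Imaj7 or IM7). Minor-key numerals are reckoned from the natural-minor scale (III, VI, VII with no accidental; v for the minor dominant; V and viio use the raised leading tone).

iiø7

Stacked in thirds the chord is A#-C#-E-G#: a half-diminished seventh chord on A#.
In G# minor, A# is the supertonic; the diatonic half-diminished seventh chord there is iiø7.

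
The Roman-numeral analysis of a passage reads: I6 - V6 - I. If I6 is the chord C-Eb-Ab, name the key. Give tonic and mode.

Ab major

The chord Ab/C is a major triad rooted on Ab; its label is I6.
If Ab is scale degree 1 and the mode makes that degree carry a major triad, the tonic is Ab and the mode is major.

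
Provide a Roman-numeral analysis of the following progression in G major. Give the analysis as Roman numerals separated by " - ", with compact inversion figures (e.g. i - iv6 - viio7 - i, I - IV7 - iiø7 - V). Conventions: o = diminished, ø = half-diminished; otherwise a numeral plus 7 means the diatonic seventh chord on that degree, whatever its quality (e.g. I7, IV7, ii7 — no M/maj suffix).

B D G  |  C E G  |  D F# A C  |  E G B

I6 - IV - V7 - vi

B-D-G: root G is the tonic; major triad there is I6.
C-E-G has root C, degree 4 in G major, so IV.
D-F#-A-C has root D, degree 5 in G major, so V7.
E-G-B: minor triad on E = scale degree 6 → vi.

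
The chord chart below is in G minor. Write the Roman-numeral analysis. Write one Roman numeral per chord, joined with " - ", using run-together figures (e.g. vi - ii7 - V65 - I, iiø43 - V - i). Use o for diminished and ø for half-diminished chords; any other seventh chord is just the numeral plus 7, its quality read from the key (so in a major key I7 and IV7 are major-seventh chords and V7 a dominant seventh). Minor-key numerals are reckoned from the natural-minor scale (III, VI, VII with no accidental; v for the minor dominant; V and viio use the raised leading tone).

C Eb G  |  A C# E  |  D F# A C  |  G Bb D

C-Eb-G: root C is the subdominant; minor triad there is iv.
A-C#-E is the secondary dominant of V (major triad on A): V/V.
D-F#-A-C: dominant seventh chord on D = scale degree 5 → V7.
G-Bb-D: root G is the tonic; minor triad there is i.

iv - V/V - V7 - i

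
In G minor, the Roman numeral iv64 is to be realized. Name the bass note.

G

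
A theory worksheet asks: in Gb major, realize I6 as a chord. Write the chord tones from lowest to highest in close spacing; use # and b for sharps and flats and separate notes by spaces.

Bb Db Gb

The numeral's case and figure indicate a major triad. In Gb major its root, scale degree 1, is Gb.
Stacking thirds from Gb gives Gb-Bb-Db.
With the 6 figure the chord is in first inversion; from the bass Bb upward in close position it reads Bb-Db-Gb.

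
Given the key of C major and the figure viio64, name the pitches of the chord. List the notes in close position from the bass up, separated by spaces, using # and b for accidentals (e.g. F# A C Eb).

The numeral's case and figure indicate a diminished triad. In C major its root, the leading tone, is B.
Stacking thirds from B gives B-D-F.
The figured bass 64 indicates second inversion, placing the fifth (F) in the bass: F-B-D.

F B D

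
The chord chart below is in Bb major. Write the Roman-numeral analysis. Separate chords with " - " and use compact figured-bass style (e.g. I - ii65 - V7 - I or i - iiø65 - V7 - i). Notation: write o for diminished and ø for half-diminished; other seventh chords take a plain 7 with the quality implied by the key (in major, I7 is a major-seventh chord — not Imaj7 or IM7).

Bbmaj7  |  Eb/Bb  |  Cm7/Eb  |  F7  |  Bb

I7 - IV64 - ii65 - V7 - I

Bbmaj7 has root Bb, degree 1 in Bb major, so I7.
Eb/Bb: major triad on Eb = scale degree 4 → IV64.
Cm7/Eb has root C, degree 2 in Bb major, so ii65.
F7: dominant seventh chord on F = scale degree 5 → V7.
Bb has root Bb, degree 1 in Bb major, so I.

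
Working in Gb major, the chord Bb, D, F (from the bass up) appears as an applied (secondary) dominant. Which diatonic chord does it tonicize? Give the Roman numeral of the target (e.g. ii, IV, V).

The chord is a major triad on Bb.
A dominant resolves down a perfect fifth: Bb → Eb. In Gb major, Eb is scale degree 6, i.e. vi.

vi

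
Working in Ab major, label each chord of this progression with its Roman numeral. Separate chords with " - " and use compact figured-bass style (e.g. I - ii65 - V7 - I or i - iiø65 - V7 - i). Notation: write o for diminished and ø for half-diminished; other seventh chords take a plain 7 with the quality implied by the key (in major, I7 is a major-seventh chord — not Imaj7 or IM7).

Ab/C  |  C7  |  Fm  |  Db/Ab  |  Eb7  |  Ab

Ab/C: root Ab is the tonic; major triad there is I6.
C7 is the secondary dominant of vi (dominant seventh chord on C): V7/vi.
Fm: root F is the submediant; minor triad there is vi.
Db/Ab has root Db, degree 4 in Ab major, so IV64.
Eb7 has root Eb, degree 5 in Ab major, so V7.
Ab has root Ab, degree 1 in Ab major, so I.

I6 - V7/vi - vi - IV64 - V7 - I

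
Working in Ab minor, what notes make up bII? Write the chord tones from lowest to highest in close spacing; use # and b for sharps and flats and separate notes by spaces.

Bbb Db Fb

Scale degree 2 in Ab minor is Bb; lowering it a half step gives Bbb. bII is the Neapolitan chord — a major triad on the lowered second degree.
So the chord is Bbb-Db-Fb, a major triad.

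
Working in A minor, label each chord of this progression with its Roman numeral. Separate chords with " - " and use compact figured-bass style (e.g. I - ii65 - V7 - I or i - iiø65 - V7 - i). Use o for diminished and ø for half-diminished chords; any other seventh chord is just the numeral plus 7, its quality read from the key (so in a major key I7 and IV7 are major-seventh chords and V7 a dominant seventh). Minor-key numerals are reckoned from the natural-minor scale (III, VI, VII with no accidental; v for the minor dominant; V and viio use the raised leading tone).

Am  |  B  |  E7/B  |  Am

Am: minor triad on A = scale degree 1 → i.
B: chromatic; B is V of V, so V/V.
E7/B: dominant seventh chord on E = scale degree 5 → V43.
Am: root A is the tonic; minor triad there is i.

i - V/V - V43 - i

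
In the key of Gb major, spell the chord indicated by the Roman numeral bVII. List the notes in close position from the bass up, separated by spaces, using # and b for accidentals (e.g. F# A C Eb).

Scale degree 7 in Gb major is F; lowering it a half step gives Fb. bVII is a major triad on the lowered seventh degree (the subtonic), borrowed from the parallel minor.
So the chord is Fb-Ab-Cb, a major triad.

Fb Ab Cb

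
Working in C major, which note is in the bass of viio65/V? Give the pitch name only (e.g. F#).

The applied chord viio65/V is rooted on F#: F#-A-C-Eb.
The figure 65 means first inversion — the third is in the bass.

A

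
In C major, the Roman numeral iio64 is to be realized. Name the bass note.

Ab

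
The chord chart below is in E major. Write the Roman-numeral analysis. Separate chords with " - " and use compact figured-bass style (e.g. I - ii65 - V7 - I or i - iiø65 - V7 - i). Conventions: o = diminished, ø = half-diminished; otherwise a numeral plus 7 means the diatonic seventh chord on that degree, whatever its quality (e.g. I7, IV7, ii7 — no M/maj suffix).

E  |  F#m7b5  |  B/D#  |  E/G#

E: root E is the tonic; major triad there is I.
F#m7b5: half-diminished seventh chord on F# — chromatic; iiø7 (borrowed from the parallel minor).
B/D#: major triad on B = scale degree 5 → V6.
E/G# has root E, degree 1 in E major, so I6.

I - iiø7 - V6 - I6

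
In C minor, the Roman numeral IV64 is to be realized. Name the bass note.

IV in C minor has root F; the chord is F-A-C.
The figure 64 means second inversion — the fifth is in the bass.

C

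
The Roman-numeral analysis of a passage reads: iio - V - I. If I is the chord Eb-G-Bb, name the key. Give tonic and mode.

Eb major

The chord Eb is a major triad rooted on Eb; its label is I.
If Eb is scale degree 1 and the mode makes that degree carry a major triad, the tonic is Eb and the mode is major.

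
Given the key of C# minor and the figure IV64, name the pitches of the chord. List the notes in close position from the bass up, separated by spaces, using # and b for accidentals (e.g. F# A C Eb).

C# F# A#

Scale degree 4 in C# minor is F#; here the chord built on it is altered to a major triad. IV64 is the major subdominant, borrowed from the parallel major.
So the chord is F#-A#-C#, a major triad.
The figured bass 64 indicates second inversion, placing the fifth (C#) in the bass: C#-F#-A#.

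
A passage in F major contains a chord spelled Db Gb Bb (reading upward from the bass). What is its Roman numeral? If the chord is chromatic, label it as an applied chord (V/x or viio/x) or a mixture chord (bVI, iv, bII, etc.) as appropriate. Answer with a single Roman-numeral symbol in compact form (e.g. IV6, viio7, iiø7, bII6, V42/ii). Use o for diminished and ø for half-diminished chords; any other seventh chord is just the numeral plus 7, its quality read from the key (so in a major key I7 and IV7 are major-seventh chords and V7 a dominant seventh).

bII64

Stacked in thirds the chord is Gb-Bb-Db: a major triad on Gb.
Gb is the lowered second degree of F major (diatonic 2 would be G). This is the Neapolitan chord — a major triad on the lowered second degree.
With Db in the bass the chord is in second inversion, so the figured bass is 64.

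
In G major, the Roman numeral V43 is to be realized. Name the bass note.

V in G major has root D; the chord is D-F#-A-C.
The figure 43 means second inversion — the fifth is in the bass.

A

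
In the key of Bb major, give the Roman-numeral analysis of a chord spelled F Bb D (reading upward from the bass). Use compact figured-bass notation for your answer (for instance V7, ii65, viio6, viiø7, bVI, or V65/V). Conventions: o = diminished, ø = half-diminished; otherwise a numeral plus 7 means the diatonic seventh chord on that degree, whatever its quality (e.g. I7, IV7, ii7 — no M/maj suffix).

I64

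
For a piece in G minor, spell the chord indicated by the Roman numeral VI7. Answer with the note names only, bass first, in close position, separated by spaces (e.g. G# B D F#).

The numeral's case and figure indicate a major seventh chord. In G minor its root, scale degree 6, is Eb.
That chord is spelled Eb-G-Bb-D.

Eb G Bb D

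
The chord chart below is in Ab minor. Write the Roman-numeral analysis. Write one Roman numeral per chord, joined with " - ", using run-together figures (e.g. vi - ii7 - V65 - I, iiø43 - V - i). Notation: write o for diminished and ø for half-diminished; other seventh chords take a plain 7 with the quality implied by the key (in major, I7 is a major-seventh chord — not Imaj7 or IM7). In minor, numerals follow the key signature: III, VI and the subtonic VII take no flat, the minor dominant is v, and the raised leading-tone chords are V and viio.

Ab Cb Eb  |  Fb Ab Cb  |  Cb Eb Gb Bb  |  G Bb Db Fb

i - VI - III7 - viio7

Ab-Cb-Eb: minor triad on Ab = scale degree 1 → i.
Fb-Ab-Cb has root Fb, degree 6 in Ab minor, so VI.
Cb-Eb-Gb-Bb: root Cb is the mediant; major seventh chord there is III7.
G-Bb-Db-Fb: root G is the leading tone; fully diminished seventh chord there is viio7.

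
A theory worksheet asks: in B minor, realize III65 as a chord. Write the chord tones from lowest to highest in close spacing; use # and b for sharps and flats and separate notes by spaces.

F# A C# D

The numeral's case and figure indicate a major seventh chord. In B minor its root, the mediant, is D.
That chord is spelled D-F#-A-C#.
With the 65 figure the chord is in first inversion; from the bass F# upward in close position it reads F#-A-C#-D.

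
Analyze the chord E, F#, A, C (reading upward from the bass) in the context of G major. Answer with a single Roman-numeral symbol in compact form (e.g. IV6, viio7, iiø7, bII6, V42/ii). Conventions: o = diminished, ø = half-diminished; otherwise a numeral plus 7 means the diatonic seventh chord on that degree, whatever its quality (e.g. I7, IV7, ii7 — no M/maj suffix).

viiø42

The pitches F#-A-C-E form a half-diminished seventh chord rooted on F#.
In G major, F# is the leading tone; the diatonic half-diminished seventh chord there is viiø7.
With E in the bass the chord is in third inversion, so the figured bass is 42.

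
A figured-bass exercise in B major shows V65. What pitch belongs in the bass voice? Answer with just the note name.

A#

V in B major has root F#; the chord is F#-A#-C#-E.
The figure 65 means first inversion — the third is in the bass.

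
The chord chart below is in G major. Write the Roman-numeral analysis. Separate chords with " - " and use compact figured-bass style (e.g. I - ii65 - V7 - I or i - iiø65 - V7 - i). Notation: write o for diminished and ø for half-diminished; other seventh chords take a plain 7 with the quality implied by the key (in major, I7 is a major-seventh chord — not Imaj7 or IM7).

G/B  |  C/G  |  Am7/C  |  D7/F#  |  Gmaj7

I6 - IV64 - ii65 - V65 - I7

G/B: root G is the tonic; major triad there is I6.
C/G has root C, degree 4 in G major, so IV64.
Am7/C: root A is the supertonic; minor seventh chord there is ii65.
D7/F# has root D, degree 5 in G major, so V65.
Gmaj7: major seventh chord on G = scale degree 1 → I7.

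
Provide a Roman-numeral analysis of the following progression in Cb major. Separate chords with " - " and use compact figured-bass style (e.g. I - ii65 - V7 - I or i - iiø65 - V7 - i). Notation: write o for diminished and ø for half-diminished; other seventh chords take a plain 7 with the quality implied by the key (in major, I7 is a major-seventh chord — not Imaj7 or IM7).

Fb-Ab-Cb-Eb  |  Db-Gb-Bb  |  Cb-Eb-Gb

Fb-Ab-Cb-Eb has root Fb, degree 4 in Cb major, so IV7.
Db-Gb-Bb: major triad on Gb = scale degree 5 → V64.
Cb-Eb-Gb: major triad on Cb = scale degree 1 → I.

IV7 - V64 - I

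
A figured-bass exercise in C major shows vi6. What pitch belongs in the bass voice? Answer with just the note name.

vi in C major has root A; the chord is A-C-E.
The figure 6 means first inversion — the third is in the bass.

C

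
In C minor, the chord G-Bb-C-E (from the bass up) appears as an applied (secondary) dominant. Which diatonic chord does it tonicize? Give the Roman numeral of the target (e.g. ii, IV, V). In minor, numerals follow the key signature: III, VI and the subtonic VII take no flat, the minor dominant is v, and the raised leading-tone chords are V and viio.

The chord is a dominant seventh chord on C.
A dominant resolves down a perfect fifth: C → F. In C minor, F is scale degree 4, i.e. iv.

iv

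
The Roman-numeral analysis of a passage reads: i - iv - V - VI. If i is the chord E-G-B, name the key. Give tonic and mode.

E minor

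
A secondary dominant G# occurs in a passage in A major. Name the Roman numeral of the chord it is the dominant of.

iii

The chord is a major triad on G#.
A dominant resolves down a perfect fifth: G# → C#. In A major, C# is scale degree 3, i.e. iii.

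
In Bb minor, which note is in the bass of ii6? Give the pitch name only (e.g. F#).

ii in Bb minor has root C; the chord is C-Eb-G.
The figure 6 means first inversion — the third is in the bass.

Eb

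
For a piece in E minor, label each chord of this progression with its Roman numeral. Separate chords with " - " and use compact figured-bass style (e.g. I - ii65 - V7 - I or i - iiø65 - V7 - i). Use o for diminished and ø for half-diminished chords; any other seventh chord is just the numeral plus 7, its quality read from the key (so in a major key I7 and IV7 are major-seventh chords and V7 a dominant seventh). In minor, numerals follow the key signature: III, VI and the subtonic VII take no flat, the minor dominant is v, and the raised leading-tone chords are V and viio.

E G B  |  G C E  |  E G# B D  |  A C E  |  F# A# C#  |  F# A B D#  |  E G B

i - VI64 - V7/iv - iv - V/V - V43 - i

E-G-B: minor triad on E = scale degree 1 → i.
G-C-E: root C is the submediant; major triad there is VI64.
E-G#-B-D: a dominant seventh chord on E, the applied dominant of iv → V7/iv.
A-C-E: root A is the subdominant; minor triad there is iv.
F#-A#-C#: chromatic; F# is V of V, so V/V.
F#-A-B-D#: dominant seventh chord on B = scale degree 5 → V43.
E-G-B: root E is the tonic; minor triad there is i.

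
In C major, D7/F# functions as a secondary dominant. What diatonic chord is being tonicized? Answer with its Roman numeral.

V

The chord is a dominant seventh chord on D.
A dominant resolves down a perfect fifth: D → G. In C major, G is scale degree 5, i.e. V.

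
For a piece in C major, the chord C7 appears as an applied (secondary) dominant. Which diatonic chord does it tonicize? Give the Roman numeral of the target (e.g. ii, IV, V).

IV

The chord is a dominant seventh chord on C.
A dominant resolves down a perfect fifth: C → F. In C major, F is scale degree 4, i.e. IV.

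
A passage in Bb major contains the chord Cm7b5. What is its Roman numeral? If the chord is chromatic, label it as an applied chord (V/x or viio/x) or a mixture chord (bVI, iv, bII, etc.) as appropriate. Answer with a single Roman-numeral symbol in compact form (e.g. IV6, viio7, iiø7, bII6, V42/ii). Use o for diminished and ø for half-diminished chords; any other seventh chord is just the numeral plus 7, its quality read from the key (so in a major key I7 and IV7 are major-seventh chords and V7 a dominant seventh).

The pitches C-Eb-Gb-Bb form a half-diminished seventh chord rooted on C.
C is the second degree of Bb major. This is the half-diminished supertonic seventh, borrowed from the parallel minor.

iiø7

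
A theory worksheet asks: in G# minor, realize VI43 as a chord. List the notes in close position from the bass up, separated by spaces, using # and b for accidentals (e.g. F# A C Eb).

In G# minor, the sixth degree is E, and the diatonic chord built there is a major seventh chord.
That chord is spelled E-G#-B-D#.
The figured bass 43 indicates second inversion, placing the fifth (B) in the bass: B-D#-E-G#.

B D# E G#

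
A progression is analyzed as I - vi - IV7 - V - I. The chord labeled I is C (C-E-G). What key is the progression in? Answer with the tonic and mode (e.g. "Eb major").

C major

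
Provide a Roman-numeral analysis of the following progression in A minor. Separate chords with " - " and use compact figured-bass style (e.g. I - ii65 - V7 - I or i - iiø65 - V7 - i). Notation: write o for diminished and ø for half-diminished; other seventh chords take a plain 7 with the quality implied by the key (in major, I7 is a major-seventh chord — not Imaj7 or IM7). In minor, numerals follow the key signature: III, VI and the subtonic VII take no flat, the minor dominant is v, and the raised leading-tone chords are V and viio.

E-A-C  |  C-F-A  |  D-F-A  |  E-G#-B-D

E-A-C has root A, degree 1 in A minor, so i64.
C-F-A: root F is the submediant; major triad there is VI64.
D-F-A: minor triad on D = scale degree 4 → iv.
E-G#-B-D has root E, degree 5 in A minor, so V7.

i64 - VI64 - iv - V7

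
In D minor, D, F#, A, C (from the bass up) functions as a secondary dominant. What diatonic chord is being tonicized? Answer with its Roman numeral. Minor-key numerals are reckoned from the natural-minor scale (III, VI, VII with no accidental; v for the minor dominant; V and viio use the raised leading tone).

iv

The chord is a dominant seventh chord on D.
A dominant resolves down a perfect fifth: D → G. In D minor, G is scale degree 4, i.e. iv.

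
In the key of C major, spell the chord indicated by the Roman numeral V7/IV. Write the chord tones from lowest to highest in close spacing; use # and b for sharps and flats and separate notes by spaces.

C E G Bb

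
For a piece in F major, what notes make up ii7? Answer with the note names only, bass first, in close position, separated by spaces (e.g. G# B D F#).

G Bb D F

The numeral's case and figure indicate a minor seventh chord. In F major its root, the supertonic, is G.
That chord is spelled G-Bb-D-F.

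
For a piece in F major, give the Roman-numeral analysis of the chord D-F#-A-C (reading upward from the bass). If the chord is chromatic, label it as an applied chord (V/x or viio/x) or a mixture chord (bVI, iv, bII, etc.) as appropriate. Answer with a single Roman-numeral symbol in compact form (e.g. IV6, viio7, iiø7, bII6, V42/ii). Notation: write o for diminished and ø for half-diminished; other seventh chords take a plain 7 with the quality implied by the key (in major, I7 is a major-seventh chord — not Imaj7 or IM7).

V7/ii

The pitches D-F#-A-C form a dominant seventh chord rooted on D.
D is not a diatonic chord root with this quality in F major, but it lies a perfect fifth above G (ii), so the chord functions as an applied dominant of ii.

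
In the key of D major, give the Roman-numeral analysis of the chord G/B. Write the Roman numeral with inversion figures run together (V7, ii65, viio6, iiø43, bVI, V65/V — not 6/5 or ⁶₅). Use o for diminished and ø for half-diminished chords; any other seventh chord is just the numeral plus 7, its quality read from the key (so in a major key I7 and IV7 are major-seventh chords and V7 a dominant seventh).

Stacked in thirds the chord is G-B-D: a major triad on G.
G is scale degree 4 in D major, and a major triad on that degree is written IV.
With B in the bass the chord is in first inversion, so the figured bass is 6.

IV6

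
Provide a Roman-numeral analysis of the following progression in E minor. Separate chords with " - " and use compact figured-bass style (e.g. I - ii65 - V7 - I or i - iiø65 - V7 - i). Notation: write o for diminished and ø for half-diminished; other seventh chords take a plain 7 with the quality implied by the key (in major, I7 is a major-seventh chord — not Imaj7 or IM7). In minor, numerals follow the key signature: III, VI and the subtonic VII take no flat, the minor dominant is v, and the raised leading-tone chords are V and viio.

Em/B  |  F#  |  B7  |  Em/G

i64 - V/V - V7 - i6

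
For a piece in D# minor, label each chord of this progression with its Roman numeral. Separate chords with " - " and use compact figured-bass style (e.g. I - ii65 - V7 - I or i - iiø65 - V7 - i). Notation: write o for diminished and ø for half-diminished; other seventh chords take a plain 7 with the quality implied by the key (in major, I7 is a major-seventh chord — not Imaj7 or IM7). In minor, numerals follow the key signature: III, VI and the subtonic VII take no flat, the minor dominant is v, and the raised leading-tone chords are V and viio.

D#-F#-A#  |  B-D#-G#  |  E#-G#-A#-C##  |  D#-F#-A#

D#-F#-A#: root D# is the tonic; minor triad there is i.
B-D#-G#: root G# is the subdominant; minor triad there is iv6.
E#-G#-A#-C##: dominant seventh chord on A# = scale degree 5 → V43.
D#-F#-A#: minor triad on D# = scale degree 1 → i.

i - iv6 - V43 - i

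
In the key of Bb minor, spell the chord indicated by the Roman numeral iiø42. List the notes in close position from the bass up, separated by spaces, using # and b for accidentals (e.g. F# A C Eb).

Bb C Eb Gb

In Bb minor, scale degree 2 is C, and the diatonic chord built there is a half-diminished seventh chord.
That chord is spelled C-Eb-Gb-Bb.
With the 42 figure the chord is in third inversion; from the bass Bb upward in close position it reads Bb-C-Eb-Gb.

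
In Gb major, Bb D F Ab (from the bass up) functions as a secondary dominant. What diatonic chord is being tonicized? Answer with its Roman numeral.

The chord is a dominant seventh chord on Bb.
A dominant resolves down a perfect fifth: Bb → Eb. In Gb major, Eb is scale degree 6, i.e. vi.

vi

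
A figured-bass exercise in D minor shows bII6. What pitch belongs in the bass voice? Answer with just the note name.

G

bII in D minor has root Eb; the chord is Eb-G-Bb.
The figure 6 means first inversion — the third is in the bass.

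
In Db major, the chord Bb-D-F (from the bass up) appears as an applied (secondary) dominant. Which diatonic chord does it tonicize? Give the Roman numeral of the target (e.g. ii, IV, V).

ii

The chord is a major triad on Bb.
A dominant resolves down a perfect fifth: Bb → Eb. In Db major, Eb is scale degree 2, i.e. ii.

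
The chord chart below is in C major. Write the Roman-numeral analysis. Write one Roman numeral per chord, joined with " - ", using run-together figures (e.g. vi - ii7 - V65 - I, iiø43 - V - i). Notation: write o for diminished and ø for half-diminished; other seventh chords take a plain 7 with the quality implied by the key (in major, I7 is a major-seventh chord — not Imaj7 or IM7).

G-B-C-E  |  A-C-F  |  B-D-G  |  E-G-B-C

I43 - IV6 - V6 - I65

G-B-C-E: root C is the tonic; major seventh chord there is I43.
A-C-F has root F, degree 4 in C major, so IV6.
B-D-G: root G is the dominant; major triad there is V6.
E-G-B-C: major seventh chord on C = scale degree 1 → I65.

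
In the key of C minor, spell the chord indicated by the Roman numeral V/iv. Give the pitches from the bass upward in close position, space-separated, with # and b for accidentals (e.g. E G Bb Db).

The slash means an applied dominant: we want the dominant of iv. In C minor, iv is F minor, and its dominant is built on C.
Building a major triad on C gives C-E-G.

C E G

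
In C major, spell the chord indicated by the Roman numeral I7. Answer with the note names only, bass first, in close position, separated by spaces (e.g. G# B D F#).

C E G B

In C major, the tonic is C, and the diatonic chord built there is a major seventh chord.
That chord is spelled C-E-G-B.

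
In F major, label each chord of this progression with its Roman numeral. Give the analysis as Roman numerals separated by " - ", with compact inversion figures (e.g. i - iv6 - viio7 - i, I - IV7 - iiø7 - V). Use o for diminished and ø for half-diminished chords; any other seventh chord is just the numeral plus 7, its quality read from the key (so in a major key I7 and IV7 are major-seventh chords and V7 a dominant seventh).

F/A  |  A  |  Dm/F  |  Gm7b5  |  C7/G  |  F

F/A has root F, degree 1 in F major, so I6.
A is the secondary dominant of vi (major triad on A): V/vi.
Dm/F: minor triad on D = scale degree 6 → vi6.
Gm7b5: half-diminished seventh chord on G — chromatic; iiø7 (borrowed from the parallel minor).
C7/G: dominant seventh chord on C = scale degree 5 → V43.
F has root F, degree 1 in F major, so I.

I6 - V/vi - vi6 - iiø7 - V43 - I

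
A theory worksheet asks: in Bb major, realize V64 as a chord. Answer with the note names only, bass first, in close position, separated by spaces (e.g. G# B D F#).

C F A

The numeral's case and figure indicate a major triad. In Bb major its root, the fifth degree, is F.
Stacking thirds from F gives F-A-C.
The figured bass 64 indicates second inversion, placing the fifth (C) in the bass: C-F-A.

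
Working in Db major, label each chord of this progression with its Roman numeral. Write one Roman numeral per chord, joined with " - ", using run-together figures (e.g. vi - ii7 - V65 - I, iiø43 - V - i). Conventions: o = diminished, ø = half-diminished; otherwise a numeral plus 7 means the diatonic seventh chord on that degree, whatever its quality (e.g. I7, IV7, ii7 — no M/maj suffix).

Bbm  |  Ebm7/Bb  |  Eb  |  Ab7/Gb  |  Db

Bbm has root Bb, degree 6 in Db major, so vi.
Ebm7/Bb: minor seventh chord on Eb = scale degree 2 → ii43.
Eb is the secondary dominant of V (major triad on Eb): V/V.
Ab7/Gb has root Ab, degree 5 in Db major, so V42.
Db has root Db, degree 1 in Db major, so I.

vi - ii43 - V/V - V42 - I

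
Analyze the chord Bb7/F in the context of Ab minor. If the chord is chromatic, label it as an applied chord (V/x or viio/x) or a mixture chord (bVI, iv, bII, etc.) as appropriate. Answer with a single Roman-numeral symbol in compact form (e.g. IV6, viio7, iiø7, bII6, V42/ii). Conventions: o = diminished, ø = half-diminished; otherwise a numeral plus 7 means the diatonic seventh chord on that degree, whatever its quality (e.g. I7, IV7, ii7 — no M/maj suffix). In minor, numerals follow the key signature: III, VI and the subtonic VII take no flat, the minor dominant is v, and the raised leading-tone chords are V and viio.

V43/V

The pitches Bb-D-F-Ab form a dominant seventh chord rooted on Bb.
Bb is not a diatonic chord root with this quality in Ab minor, but it lies a perfect fifth above Eb (V), so the chord functions as an applied dominant of V.
With F in the bass the chord is in second inversion, so the figured bass is 43.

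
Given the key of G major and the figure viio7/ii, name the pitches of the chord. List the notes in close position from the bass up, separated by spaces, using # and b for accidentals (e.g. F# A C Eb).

The slash marks an applied leading-tone chord: viio of ii. In G major, ii is A, so the leading tone to it is G#, a half step below.
Building a fully diminished seventh chord on G# gives G#-B-D-F.

G# B D F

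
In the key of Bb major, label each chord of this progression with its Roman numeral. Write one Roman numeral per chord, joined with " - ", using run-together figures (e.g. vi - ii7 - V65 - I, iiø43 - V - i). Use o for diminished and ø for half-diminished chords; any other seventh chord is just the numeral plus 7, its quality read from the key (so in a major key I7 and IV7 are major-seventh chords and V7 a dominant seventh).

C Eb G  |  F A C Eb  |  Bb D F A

ii - V7 - I7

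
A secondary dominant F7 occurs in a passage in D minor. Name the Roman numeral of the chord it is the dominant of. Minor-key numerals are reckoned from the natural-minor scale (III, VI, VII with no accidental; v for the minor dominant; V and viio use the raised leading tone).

The chord is a dominant seventh chord on F.
A dominant resolves down a perfect fifth: F → Bb. In D minor, Bb is scale degree 6, i.e. VI.

VI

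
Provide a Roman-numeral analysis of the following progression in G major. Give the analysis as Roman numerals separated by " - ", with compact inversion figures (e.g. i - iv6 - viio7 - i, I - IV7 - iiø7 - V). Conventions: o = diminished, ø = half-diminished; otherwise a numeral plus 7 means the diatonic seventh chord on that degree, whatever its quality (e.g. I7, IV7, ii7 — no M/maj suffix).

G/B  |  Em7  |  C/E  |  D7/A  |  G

I6 - vi7 - IV6 - V43 - I

G/B: root G is the tonic; major triad there is I6.
Em7 has root E, degree 6 in G major, so vi7.
C/E: root C is the subdominant; major triad there is IV6.
D7/A: root D is the dominant; dominant seventh chord there is V43.
G: major triad on G = scale degree 1 → I.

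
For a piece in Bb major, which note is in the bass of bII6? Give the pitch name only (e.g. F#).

bII in Bb major has root Cb; the chord is Cb-Eb-Gb.
The figure 6 means first inversion — the third is in the bass.

Eb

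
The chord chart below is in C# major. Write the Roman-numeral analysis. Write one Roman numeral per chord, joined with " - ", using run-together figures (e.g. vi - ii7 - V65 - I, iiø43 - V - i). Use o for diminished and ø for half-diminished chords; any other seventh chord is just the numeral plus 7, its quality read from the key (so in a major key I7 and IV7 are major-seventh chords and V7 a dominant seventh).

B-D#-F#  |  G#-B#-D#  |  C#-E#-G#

bVII - V - I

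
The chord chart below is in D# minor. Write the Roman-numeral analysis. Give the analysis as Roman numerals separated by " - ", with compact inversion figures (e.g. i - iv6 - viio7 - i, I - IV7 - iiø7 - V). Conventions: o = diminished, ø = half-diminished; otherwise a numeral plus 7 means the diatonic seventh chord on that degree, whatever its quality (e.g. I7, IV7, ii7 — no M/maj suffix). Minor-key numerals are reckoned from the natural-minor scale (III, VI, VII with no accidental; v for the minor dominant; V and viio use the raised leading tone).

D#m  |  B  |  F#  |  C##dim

D#m: minor triad on D# = scale degree 1 → i.
B has root B, degree 6 in D# minor, so VI.
F#: major triad on F# = scale degree 3 → III.
C##dim has root C##, degree 7 in D# minor, so viio.

i - VI - III - viio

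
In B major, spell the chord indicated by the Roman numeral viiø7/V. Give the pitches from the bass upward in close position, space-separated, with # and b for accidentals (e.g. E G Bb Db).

E# G# B D#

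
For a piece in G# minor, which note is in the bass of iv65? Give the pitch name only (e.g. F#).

E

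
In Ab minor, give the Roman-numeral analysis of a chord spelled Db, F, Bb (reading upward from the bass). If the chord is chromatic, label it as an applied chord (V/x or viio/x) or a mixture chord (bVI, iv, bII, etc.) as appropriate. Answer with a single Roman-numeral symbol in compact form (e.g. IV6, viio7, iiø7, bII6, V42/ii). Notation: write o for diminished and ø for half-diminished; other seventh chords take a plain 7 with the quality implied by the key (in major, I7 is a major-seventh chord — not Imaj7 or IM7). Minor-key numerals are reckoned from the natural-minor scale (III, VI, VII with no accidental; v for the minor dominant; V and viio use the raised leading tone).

ii6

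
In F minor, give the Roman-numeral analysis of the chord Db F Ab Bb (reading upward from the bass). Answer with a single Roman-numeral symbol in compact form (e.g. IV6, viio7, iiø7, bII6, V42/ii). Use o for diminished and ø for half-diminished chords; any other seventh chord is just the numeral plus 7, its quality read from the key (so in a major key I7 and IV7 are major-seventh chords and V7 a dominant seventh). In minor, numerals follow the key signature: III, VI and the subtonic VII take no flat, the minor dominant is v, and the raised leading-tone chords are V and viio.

iv65

The pitches Bb-Db-F-Ab form a minor seventh chord rooted on Bb.
Bb is scale degree 4 in F minor, and a minor seventh chord on that degree is written iv7.
With Db in the bass the chord is in first inversion, so the figured bass is 65.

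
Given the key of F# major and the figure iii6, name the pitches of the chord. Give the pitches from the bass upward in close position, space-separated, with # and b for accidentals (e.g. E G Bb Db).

C# E# A#

In F# major, the third degree is A#, and the diatonic chord built there is a minor triad.
Stacking thirds from A# gives A#-C#-E#.
With the 6 figure the chord is in first inversion; from the bass C# upward in close position it reads C#-E#-A#.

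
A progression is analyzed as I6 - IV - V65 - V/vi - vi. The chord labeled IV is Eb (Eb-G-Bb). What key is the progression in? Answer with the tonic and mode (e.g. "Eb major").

The anchor chord is a major triad on Eb, labeled IV.
If Eb is scale degree 4 and the mode makes that degree carry a major triad, the tonic is Bb and the mode is major.

Bb major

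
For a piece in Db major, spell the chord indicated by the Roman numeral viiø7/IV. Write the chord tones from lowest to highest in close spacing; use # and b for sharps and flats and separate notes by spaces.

F Ab Cb Eb

The slash marks an applied leading-tone chord: viio of IV. In Db major, IV is Gb, so the leading tone to it is F, a half step below.
Building a half-diminished seventh chord on F gives F-Ab-Cb-Eb.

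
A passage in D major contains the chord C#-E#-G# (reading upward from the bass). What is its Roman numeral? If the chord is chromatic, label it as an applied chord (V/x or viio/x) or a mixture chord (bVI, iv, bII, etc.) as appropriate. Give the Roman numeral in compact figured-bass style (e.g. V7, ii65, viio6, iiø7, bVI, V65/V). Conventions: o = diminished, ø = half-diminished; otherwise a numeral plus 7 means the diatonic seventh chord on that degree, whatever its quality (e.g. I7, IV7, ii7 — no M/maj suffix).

The pitches C#-E#-G# form a major triad rooted on C#.
C# is not a diatonic chord root with this quality in D major, but it lies a perfect fifth above F# (iii), so the chord functions as an applied dominant of iii.

V/iii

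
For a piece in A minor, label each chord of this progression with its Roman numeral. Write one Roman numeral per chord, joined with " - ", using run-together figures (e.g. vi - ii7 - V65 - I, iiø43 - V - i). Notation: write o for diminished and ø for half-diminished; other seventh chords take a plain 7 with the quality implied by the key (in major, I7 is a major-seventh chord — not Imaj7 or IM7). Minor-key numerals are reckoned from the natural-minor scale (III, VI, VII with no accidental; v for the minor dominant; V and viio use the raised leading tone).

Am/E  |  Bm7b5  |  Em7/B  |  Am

Am/E: root A is the tonic; minor triad there is i64.
Bm7b5 has root B, degree 2 in A minor, so iiø7.
Em7/B has root E, degree 5 in A minor, so v43.
Am: minor triad on A = scale degree 1 → i.

i64 - iiø7 - v43 - i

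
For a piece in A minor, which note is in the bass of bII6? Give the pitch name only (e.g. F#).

bII in A minor has root Bb; the chord is Bb-D-F.
The figure 6 means first inversion — the third is in the bass.

D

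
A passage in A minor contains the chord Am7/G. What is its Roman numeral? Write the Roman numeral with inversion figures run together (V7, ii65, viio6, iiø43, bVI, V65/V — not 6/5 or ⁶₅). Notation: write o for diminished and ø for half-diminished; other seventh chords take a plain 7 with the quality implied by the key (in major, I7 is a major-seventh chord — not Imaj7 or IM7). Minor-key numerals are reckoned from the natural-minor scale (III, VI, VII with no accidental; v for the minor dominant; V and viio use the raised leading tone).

i42

The pitches A-C-E-G form a minor seventh chord rooted on A.
A is scale degree 1 in A minor, and a minor seventh chord on that degree is written i7.
With G in the bass the chord is in third inversion, so the figured bass is 42.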